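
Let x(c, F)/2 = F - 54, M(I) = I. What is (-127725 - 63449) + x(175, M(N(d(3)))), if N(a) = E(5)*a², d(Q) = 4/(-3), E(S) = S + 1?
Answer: -573782/3 ≈ -1.9126e+5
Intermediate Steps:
E(S) = 1 + S
d(Q) = -4/3 (d(Q) = 4*(-⅓) = -4/3)
N(a) = 6*a² (N(a) = (1 + 5)*a² = 6*a²)
x(c, F) = -108 + 2*F (x(c, F) = 2*(F - 54) = 2*(-54 + F) = -108 + 2*F)
(-127725 - 63449) + x(175, M(N(d(3)))) = (-127725 - 63449) + (-108 + 2*(6*(-4/3)²)) = -191174 + (-108 + 2*(6*(16/9))) = -191174 + (-108 + 2*(32/3)) = -191174 + (-108 + 64/3) = -191174 - 260/3 = -573782/3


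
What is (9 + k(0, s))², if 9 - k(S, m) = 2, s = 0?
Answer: 256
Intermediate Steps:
k(S, m) = 7 (k(S, m) = 9 - 1*2 = 9 - 2 = 7)
(9 + k(0, s))² = (9 + 7)² = 16² = 256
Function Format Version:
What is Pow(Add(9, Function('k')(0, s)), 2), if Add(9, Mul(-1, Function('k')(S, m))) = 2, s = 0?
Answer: 256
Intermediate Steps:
Function('k')(S, m) = 7 (Function('k')(S, m) = Add(9, Mul(-1, 2)) = Add(9, -2) = 7)
Pow(Add(9, Function('k')(0, s)), 2) = Pow(Add(9, 7), 2) = Pow(16, 2) = 256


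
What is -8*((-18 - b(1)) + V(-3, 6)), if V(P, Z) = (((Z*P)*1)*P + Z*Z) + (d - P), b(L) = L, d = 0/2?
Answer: -592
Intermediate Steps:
d = 0 (d = 0*(1/2) = 0)
V(P, Z) = Z**2 - P + Z*P**2 (V(P, Z) = (((Z*P)*1)*P + Z*Z) + (0 - P) = (((P*Z)*1)*P + Z**2) - P = ((P*Z)*P + Z**2) - P = (Z*P**2 + Z**2) - P = (Z**2 + Z*P**2) - P = Z**2 - P + Z*P**2)
-8*((-18 - b(1)) + V(-3, 6)) = -8*((-18 - 1*1) + (6**2 - 1*(-3) + 6*(-3)**2)) = -8*((-18 - 1) + (36 + 3 + 6*9)) = -8*(-19 + (36 + 3 + 54)) = -8*(-19 + 93) = -8*74 = -592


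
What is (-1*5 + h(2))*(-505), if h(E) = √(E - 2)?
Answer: 2525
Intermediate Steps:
h(E) = √(-2 + E)
(-1*5 + h(2))*(-505) = (-1*5 + √(-2 + 2))*(-505) = (-5 + √0)*(-505) = (-5 + 0)*(-505) = -5*(-505) = 2525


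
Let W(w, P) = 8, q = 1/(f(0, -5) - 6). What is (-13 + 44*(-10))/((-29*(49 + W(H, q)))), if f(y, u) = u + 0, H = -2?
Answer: 151/551 ≈ 0.27405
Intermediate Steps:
f(y, u) = u
q = -1/11 (q = 1/(-5 - 6) = 1/(-11) = -1/11 ≈ -0.090909)
(-13 + 44*(-10))/((-29*(49 + W(H, q)))) = (-13 + 44*(-10))/((-29*(49 + 8))) = (-13 - 440)/((-29*57)) = -453/(-1653) = -453*(-1/1653) = 151/551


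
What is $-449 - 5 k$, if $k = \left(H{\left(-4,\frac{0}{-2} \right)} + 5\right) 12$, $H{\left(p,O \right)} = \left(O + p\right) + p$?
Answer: $-269$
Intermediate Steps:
$H{\left(p,O \right)} = O + 2 p$
$k = -36$ ($k = \left(\left(\frac{0}{-2} + 2 \left(-4\right)\right) + 5\right) 12 = \left(\left(0 \left(- \frac{1}{2}\right) - 8\right) + 5\right) 12 = \left(\left(0 - 8\right) + 5\right) 12 = \left(-8 + 5\right) 12 = \left(-3\right) 12 = -36$)
$-449 - 5 k = -449 - -180 = -449 + 180 = -269$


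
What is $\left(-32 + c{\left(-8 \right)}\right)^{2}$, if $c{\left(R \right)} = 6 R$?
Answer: $6400$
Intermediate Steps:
$\left(-32 + c{\left(-8 \right)}\right)^{2} = \left(-32 + 6 \left(-8\right)\right)^{2} = \left(-32 - 48\right)^{2} = \left(-80\right)^{2} = 6400$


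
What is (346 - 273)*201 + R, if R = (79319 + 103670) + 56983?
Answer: 254645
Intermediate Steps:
R = 239972 (R = 182989 + 56983 = 239972)
(346 - 273)*201 + R = (346 - 273)*201 + 239972 = 73*201 + 239972 = 14673 + 239972 = 254645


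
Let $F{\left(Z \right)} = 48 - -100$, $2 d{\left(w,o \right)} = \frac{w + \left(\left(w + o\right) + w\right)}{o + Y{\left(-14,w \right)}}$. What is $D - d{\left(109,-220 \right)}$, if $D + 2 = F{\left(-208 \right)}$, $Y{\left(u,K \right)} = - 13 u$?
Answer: $\frac{11203}{76} \approx 147.41$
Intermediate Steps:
$d{\left(w,o \right)} = \frac{o + 3 w}{2 \left(182 + o\right)}$ ($d{\left(w,o \right)} = \frac{\left(w + \left(\left(w + o\right) + w\right)\right) \frac{1}{o - -182}}{2} = \frac{\left(w + \left(\left(o + w\right) + w\right)\right) \frac{1}{o + 182}}{2} = \frac{\left(w + \left(o + 2 w\right)\right) \frac{1}{182 + o}}{2} = \frac{\left(o + 3 w\right) \frac{1}{182 + o}}{2} = \frac{\frac{1}{182 + o} \left(o + 3 w\right)}{2} = \frac{o + 3 w}{2 \left(182 + o\right)}$)
$F{\left(Z \right)} = 148$ ($F{\left(Z \right)} = 48 + 100 = 148$)
$D = 146$ ($D = -2 + 148 = 146$)
$D - d{\left(109,-220 \right)} = 146 - \frac{-220 + 3 \cdot 109}{2 \left(182 - 220\right)} = 146 - \frac{-220 + 327}{2 \left(-38\right)} = 146 - \frac{1}{2} \left(- \frac{1}{38}\right) 107 = 146 - - \frac{107}{76} = 146 + \frac{107}{76} = \frac{11203}{76}$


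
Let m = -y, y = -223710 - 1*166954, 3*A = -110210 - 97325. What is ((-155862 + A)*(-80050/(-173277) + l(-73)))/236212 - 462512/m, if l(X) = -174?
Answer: 246064791594071839/1499054926239819 ≈ 164.15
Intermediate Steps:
A = -207535/3 (A = (-110210 - 97325)/3 = (⅓)*(-207535) = -207535/3 ≈ -69178.)
y = -390664 (y = -223710 - 166954 = -390664)
m = 390664 (m = -1*(-390664) = 390664)
((-155862 + A)*(-80050/(-173277) + l(-73)))/236212 - 462512/m = ((-155862 - 207535/3)*(-80050/(-173277) - 174))/236212 - 462512/390664 = -675121*(-80050*(-1/173277) - 174)/3*(1/236212) - 462512*1/390664 = -675121*(80050/173277 - 174)/3*(1/236212) - 57814/48833 = -675121/3*(-30070148/173277)*(1/236212) - 57814/48833 = (20300988387908/519831)*(1/236212) - 57814/48833 = 5075247096977/30697580043 - 57814/48833 = 246064791594071839/1499054926239819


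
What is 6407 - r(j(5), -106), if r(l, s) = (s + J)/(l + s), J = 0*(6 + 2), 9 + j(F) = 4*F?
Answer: 608559/95 ≈ 6405.9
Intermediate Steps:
j(F) = -9 + 4*F
J = 0 (J = 0*8 = 0)
r(l, s) = s/(l + s) (r(l, s) = (s + 0)/(l + s) = s/(l + s))
6407 - r(j(5), -106) = 6407 - (-106)/((-9 + 4*5) - 106) = 6407 - (-106)/((-9 + 20) - 106) = 6407 - (-106)/(11 - 106) = 6407 - (-106)/(-95) = 6407 - (-106)*(-1)/95 = 6407 - 1*106/95 = 6407 - 106/95 = 608559/95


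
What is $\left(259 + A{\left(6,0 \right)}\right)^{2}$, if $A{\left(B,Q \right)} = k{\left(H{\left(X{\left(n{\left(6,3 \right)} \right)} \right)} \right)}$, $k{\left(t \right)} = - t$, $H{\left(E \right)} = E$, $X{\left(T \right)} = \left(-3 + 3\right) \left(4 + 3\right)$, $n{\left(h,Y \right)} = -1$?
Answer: $67081$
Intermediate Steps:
$X{\left(T \right)} = 0$ ($X{\left(T \right)} = 0 \cdot 7 = 0$)
$A{\left(B,Q \right)} = 0$ ($A{\left(B,Q \right)} = \left(-1\right) 0 = 0$)
$\left(259 + A{\left(6,0 \right)}\right)^{2} = \left(259 + 0\right)^{2} = 259^{2} = 67081$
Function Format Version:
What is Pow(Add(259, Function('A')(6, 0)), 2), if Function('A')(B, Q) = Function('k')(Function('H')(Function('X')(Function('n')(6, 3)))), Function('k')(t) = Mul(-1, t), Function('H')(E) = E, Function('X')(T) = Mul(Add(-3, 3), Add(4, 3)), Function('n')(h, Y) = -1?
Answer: 67081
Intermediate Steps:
Function('X')(T) = 0 (Function('X')(T) = Mul(0, 7) = 0)
Function('A')(B, Q) = 0 (Function('A')(B, Q) = Mul(-1, 0) = 0)
Pow(Add(259, Function('A')(6, 0)), 2) = Pow(Add(259, 0), 2) = Pow(259, 2) = 67081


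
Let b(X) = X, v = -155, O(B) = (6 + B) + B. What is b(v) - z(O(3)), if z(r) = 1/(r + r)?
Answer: -3721/24 ≈ -155.04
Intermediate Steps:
O(B) = 6 + 2*B
z(r) = 1/(2*r)
b(v) - z(O(3)) = -155 - 1/(2*(6 + 2*3)) = -155 - 1/(2*(6 + 6)) = -155 - 1/(2*12) = -155 - 1*1/24 = -155 - 1/24 = -3721/24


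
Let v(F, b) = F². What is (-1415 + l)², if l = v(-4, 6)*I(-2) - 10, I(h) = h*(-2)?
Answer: 1852321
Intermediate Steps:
I(h) = -2*h
l = 54 (l = (-4)²*(-2*(-2)) - 10 = 16*4 - 10 = 64 - 10 = 54)
(-1415 + l)² = (-1415 + 54)² = (-1361)² = 1852321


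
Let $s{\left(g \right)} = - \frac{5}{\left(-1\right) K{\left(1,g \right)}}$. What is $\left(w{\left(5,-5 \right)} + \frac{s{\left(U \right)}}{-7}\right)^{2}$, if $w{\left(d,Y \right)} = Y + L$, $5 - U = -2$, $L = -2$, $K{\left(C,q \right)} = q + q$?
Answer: $\frac{477481}{9604} \approx 49.717$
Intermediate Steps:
$K{\left(C,q \right)} = 2 q$
$U = 7$ ($U = 5 - -2 = 5 + 2 = 7$)
$w{\left(d,Y \right)} = -2 + Y$ ($w{\left(d,Y \right)} = Y - 2 = -2 + Y$)
$s{\left(g \right)} = \frac{5}{2 g}$ ($s{\left(g \right)} = - \frac{5}{\left(-1\right) 2 g} = - \frac{5}{\left(-2\right) g} = - 5 \left(- \frac{1}{2 g}\right) = \frac{5}{2 g}$)
$\left(w{\left(5,-5 \right)} + \frac{s{\left(U \right)}}{-7}\right)^{2} = \left(\left(-2 - 5\right) + \frac{\frac{5}{2} \cdot \frac{1}{7}}{-7}\right)^{2} = \left(-7 + \frac{5}{2} \cdot \frac{1}{7} \left(- \frac{1}{7}\right)\right)^{2} = \left(-7 + \frac{5}{14} \left(- \frac{1}{7}\right)\right)^{2} = \left(-7 - \frac{5}{98}\right)^{2} = \left(- \frac{691}{98}\right)^{2} = \frac{477481}{9604}$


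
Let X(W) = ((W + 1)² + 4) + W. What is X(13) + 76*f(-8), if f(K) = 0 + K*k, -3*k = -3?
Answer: -395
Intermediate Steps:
k = 1 (k = -⅓*(-3) = 1)
f(K) = K (f(K) = 0 + K*1 = 0 + K = K)
X(W) = 4 + W + (1 + W)² (X(W) = ((1 + W)² + 4) + W = (4 + (1 + W)²) + W = 4 + W + (1 + W)²)
X(13) + 76*f(-8) = (4 + 13 + (1 + 13)²) + 76*(-8) = (4 + 13 + 14²) - 608 = (4 + 13 + 196) - 608 = 213 - 608 = -395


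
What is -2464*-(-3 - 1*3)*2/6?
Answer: -4928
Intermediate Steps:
-2464*-(-3 - 1*3)*2/6 = -2464*-(-3 - 3)*2/6 = -2464*-1*(-6)*2/6 = -2464*6*2/6 = -29568/6 = -2464*2 = -4928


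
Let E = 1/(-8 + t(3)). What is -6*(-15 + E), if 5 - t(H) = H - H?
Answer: 92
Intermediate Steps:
t(H) = 5 (t(H) = 5 - (H - H) = 5 - 1*0 = 5 + 0 = 5)
E = -⅓ (E = 1/(-8 + 5) = 1/(-3) = -⅓ ≈ -0.33333)
-6*(-15 + E) = -6*(-15 - ⅓) = -6*(-46/3) = 92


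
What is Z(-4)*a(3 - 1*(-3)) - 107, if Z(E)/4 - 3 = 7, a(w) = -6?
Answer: -347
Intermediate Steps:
Z(E) = 40 (Z(E) = 12 + 4*7 = 12 + 28 = 40)
Z(-4)*a(3 - 1*(-3)) - 107 = 40*(-6) - 107 = -240 - 107 = -347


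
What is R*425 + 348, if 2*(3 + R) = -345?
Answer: -148479/2 ≈ -74240.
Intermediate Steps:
R = -351/2 (R = -3 + (½)*(-345) = -3 - 345/2 = -351/2 ≈ -175.50)
R*425 + 348 = -351/2*425 + 348 = -149175/2 + 348 = -148479/2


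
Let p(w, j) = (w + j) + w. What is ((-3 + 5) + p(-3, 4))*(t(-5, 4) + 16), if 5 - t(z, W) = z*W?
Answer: 0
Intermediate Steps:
p(w, j) = j + 2*w (p(w, j) = (j + w) + w = j + 2*w)
t(z, W) = 5 - W*z (t(z, W) = 5 - z*W = 5 - W*z)
((-3 + 5) + p(-3, 4))*(t(-5, 4) + 16) = ((-3 + 5) + (4 + 2*(-3)))*((5 - 1*4*(-5)) + 16) = (2 + (4 - 6))*((5 + 20) + 16) = (2 - 2)*(25 + 16) = 0*41 = 0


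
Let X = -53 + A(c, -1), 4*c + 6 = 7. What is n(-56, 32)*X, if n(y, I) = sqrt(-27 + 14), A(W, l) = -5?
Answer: -58*I*sqrt(13) ≈ -209.12*I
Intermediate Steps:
c = 1/4 (c = -3/2 + (1/4)*7 = -3/2 + 7/4 = 1/4 ≈ 0.25000)
n(y, I) = I*sqrt(13) (n(y, I) = sqrt(-13) = I*sqrt(13))
X = -58 (X = -53 - 5 = -58)
n(-56, 32)*X = (I*sqrt(13))*(-58) = -58*I*sqrt(13)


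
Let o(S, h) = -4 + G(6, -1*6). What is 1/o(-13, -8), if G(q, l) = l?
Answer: -⅒ ≈ -0.10000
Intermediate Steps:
o(S, h) = -10 (o(S, h) = -4 - 1*6 = -4 - 6 = -10)
1/o(-13, -8) = 1/(-10) = -⅒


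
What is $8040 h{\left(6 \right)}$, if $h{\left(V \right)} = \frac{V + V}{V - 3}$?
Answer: $32160$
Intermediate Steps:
$h{\left(V \right)} = \frac{2 V}{-3 + V}$
$8040 h{\left(6 \right)} = 8040 \cdot 2 \cdot 6 \frac{1}{-3 + 6} = 8040 \cdot 2 \cdot 6 \cdot \frac{1}{3} = 8040 \cdot 4 = 32160$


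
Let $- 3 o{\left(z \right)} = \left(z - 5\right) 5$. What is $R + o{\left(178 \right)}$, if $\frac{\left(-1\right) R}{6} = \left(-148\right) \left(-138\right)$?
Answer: $- \frac{368497}{3} \approx -1.2283 \cdot 10^{5}$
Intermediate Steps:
$R = -122544$ ($R = - 6 \left(\left(-148\right) \left(-138\right)\right) = \left(-6\right) 20424 = -122544$)
$o{\left(z \right)} = \frac{25}{3} - \frac{5 z}{3}$ ($o{\left(z \right)} = - \frac{\left(z - 5\right) 5}{3} = - \frac{\left(-5 + z\right) 5}{3} = - \frac{-25 + 5 z}{3} = \frac{25}{3} - \frac{5 z}{3}$)
$R + o{\left(178 \right)} = -122544 + \left(\frac{25}{3} - \frac{890}{3}\right) = -122544 - \frac{865}{3} = - \frac{368497}{3}$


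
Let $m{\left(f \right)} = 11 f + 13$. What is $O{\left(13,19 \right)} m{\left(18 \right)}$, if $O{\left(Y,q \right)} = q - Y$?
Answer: $1266$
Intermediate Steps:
$m{\left(f \right)} = 13 + 11 f$
$O{\left(13,19 \right)} m{\left(18 \right)} = \left(19 - 13\right) \left(13 + 11 \cdot 18\right) = \left(19 - 13\right) \left(13 + 198\right) = 6 \cdot 211 = 1266$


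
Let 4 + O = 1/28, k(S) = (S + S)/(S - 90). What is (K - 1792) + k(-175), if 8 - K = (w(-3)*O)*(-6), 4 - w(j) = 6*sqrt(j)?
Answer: -696672/371 + 999*I*sqrt(3)/7 ≈ -1877.8 + 247.19*I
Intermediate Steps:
w(j) = 4 - 6*sqrt(j)
k(S) = 2*S/(-90 + S) (k(S) = (2*S)/(-90 + S) = 2*S/(-90 + S))
O = -111/28 (O = -4 + 1/28 = -111/28 ≈ -3.9643)
K = -610/7 + 999*I*sqrt(3)/7 (K = 8 - (4 - 6*I*sqrt(3))*(-111/28)*(-6) = 8 - (-111/7 + 333*I*sqrt(3)/14)*(-6) = 8 - (666/7 - 999*I*sqrt(3)/7) = 8 + (-666/7 + 999*I*sqrt(3)/7) = -610/7 + 999*I*sqrt(3)/7 ≈ -87.143 + 247.19*I)
(K - 1792) + k(-175) = ((-610/7 + 999*I*sqrt(3)/7) - 1792) + 2*(-175)/(-90 - 175) = (-13154/7 + 999*I*sqrt(3)/7) + 2*(-175)/(-265) = (-13154/7 + 999*I*sqrt(3)/7) + 2*(-175)*(-1/265) = (-13154/7 + 999*I*sqrt(3)/7) + 70/53 = -696672/371 + 999*I*sqrt(3)/7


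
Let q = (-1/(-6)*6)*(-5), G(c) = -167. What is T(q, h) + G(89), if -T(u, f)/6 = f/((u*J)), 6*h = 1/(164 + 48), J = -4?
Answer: -708081/4240 ≈ -167.00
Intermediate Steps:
h = 1/1272 (h = 1/(6*(164 + 48)) = (⅙)/212 = (⅙)*(1/212) = 1/1272 ≈ 0.00078616)
q = -5 (q = (-1*(-⅙)*6)*(-5) = ((⅙)*6)*(-5) = 1*(-5) = -5)
T(u, f) = 3*f/(2*u) (T(u, f) = -6*f/(u*(-4)) = -6*f/((-4*u)) = -6*f*(-1/(4*u)) = -(-3)*f/(2*u) = 3*f/(2*u))
T(q, h) + G(89) = (3/2)*(1/1272)/(-5) - 167 = (3/2)*(1/1272)*(-⅕) - 167 = -1/4240 - 167 = -708081/4240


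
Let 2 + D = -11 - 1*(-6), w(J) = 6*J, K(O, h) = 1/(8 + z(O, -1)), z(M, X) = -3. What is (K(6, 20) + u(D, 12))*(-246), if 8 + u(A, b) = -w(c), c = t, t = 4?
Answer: 39114/5 ≈ 7822.8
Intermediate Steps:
c = 4
K(O, h) = ⅕ (K(O, h) = 1/(8 - 3) = 1/5 = ⅕)
D = -7 (D = -2 + (-11 - 1*(-6)) = -2 + (-11 + 6) = -2 - 5 = -7)
u(A, b) = -32 (u(A, b) = -8 - 6*4 = -8 - 1*24 = -8 - 24 = -32)
(K(6, 20) + u(D, 12))*(-246) = (⅕ - 32)*(-246) = -159/5*(-246) = 39114/5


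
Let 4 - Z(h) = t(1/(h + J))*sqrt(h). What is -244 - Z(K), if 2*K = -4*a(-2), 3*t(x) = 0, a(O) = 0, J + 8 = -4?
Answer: -248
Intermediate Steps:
J = -12 (J = -8 - 4 = -12)
t(x) = 0 (t(x) = (1/3)*0 = 0)
K = 0 (K = (-4*0)/2 = (1/2)*0 = 0)
Z(h) = 4 (Z(h) = 4 - 0*sqrt(h) = 4 - 1*0 = 4 + 0 = 4)
-244 - Z(K) = -244 - 1*4 = -244 - 4 = -248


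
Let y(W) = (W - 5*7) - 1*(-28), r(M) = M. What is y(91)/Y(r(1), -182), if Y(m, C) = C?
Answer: -6/13 ≈ -0.46154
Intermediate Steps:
y(W) = -7 + W (y(W) = (W - 35) + 28 = (-35 + W) + 28 = -7 + W)
y(91)/Y(r(1), -182) = (-7 + 91)/(-182) = 84*(-1/182) = -6/13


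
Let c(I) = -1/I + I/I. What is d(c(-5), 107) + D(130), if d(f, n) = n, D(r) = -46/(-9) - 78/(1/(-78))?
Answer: 55765/9 ≈ 6196.1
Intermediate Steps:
D(r) = 54802/9 (D(r) = -46*(-⅑) - 78/(-1/78) = 46/9 - 78*(-78) = 46/9 + 6084 = 54802/9)
c(I) = 1 - 1/I (c(I) = -1/I + 1 = 1 - 1/I)
d(c(-5), 107) + D(130) = 107 + 54802/9 = 55765/9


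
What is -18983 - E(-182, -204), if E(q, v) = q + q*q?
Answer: -51925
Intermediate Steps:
E(q, v) = q + q²
-18983 - E(-182, -204) = -18983 - (-182)*(1 - 182) = -18983 - (-182)*(-181) = -18983 - 1*32942 = -18983 - 32942 = -51925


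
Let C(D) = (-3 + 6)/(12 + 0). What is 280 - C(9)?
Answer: 1119/4 ≈ 279.75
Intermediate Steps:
C(D) = ¼ (C(D) = 3/12 = 3*(1/12) = ¼)
280 - C(9) = 280 - 1*¼ = 280 - ¼ = 1119/4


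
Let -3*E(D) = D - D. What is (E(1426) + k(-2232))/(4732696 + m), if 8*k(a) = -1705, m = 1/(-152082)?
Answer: -129649905/2879031492284 ≈ -4.5032e-5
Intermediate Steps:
m = -1/152082 ≈ -6.5754e-6
E(D) = 0 (E(D) = -(D - D)/3 = -1/3*0 = 0)
k(a) = -1705/8 (k(a) = (1/8)*(-1705) = -1705/8)
(E(1426) + k(-2232))/(4732696 + m) = (0 - 1705/8)/(4732696 - 1/152082) = -1705/(8*719757873071/152082) = -1705/8*152082/719757873071 = -129649905/2879031492284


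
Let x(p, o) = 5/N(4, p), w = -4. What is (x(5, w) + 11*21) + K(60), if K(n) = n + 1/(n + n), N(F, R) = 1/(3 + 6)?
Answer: 40321/120 ≈ 336.01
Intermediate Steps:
N(F, R) = ⅑ (N(F, R) = 1/9 = ⅑)
x(p, o) = 45 (x(p, o) = 5/(⅑) = 5*9 = 45)
K(n) = n + 1/(2*n)
(x(5, w) + 11*21) + K(60) = (45 + 11*21) + (60 + (½)/60) = (45 + 231) + (60 + (½)*(1/60)) = 276 + (60 + 1/120) = 276 + 7201/120 = 40321/120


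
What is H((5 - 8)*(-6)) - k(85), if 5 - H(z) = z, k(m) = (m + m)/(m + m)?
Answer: -14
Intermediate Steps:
k(m) = 1 (k(m) = (2*m)/((2*m)) = (2*m)*(1/(2*m)) = 1)
H(z) = 5 - z
H((5 - 8)*(-6)) - k(85) = (5 - (5 - 8)*(-6)) - 1*1 = (5 - (-3)*(-6)) - 1 = (5 - 1*18) - 1 = (5 - 18) - 1 = -13 - 1 = -14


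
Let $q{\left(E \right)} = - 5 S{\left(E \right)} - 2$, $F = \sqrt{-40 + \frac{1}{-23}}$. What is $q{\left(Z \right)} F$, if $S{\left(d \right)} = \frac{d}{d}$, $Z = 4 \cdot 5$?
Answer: $- \frac{7 i \sqrt{21183}}{23} \approx - 44.296 i$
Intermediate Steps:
$Z = 20$
$S{\left(d \right)} = 1$
$F = \frac{i \sqrt{21183}}{23}$ ($F = \sqrt{-40 - \frac{1}{23}} = \sqrt{- \frac{921}{23}} = \frac{i \sqrt{21183}}{23} \approx 6.328 i$)
$q{\left(E \right)} = -7$ ($q{\left(E \right)} = \left(-5\right) 1 - 2 = -5 - 2 = -7$)
$q{\left(Z \right)} F = - 7 \frac{i \sqrt{21183}}{23} = - \frac{7 i \sqrt{21183}}{23}$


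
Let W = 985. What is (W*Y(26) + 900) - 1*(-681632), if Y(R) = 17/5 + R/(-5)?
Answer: 680759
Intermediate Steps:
Y(R) = 17/5 - R/5 (Y(R) = 17*(⅕) + R*(-⅕) = 17/5 - R/5)
(W*Y(26) + 900) - 1*(-681632) = (985*(17/5 - ⅕*26) + 900) - 1*(-681632) = (985*(17/5 - 26/5) + 900) + 681632 = (985*(-9/5) + 900) + 681632 = (-1773 + 900) + 681632 = -873 + 681632 = 680759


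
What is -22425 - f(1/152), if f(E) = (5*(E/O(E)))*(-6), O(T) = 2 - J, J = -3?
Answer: -1704297/76 ≈ -22425.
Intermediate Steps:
O(T) = 5 (O(T) = 2 - 1*(-3) = 2 + 3 = 5)
f(E) = -6*E (f(E) = (5*(E/5))*(-6) = E*(-6) = -6*E)
-22425 - f(1/152) = -22425 - (-6)/152 = -22425 - 1*(-3/76) = -22425 + 3/76 = -1704297/76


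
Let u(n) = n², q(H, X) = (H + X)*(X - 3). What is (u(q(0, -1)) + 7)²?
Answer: 529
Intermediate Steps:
q(H, X) = (-3 + X)*(H + X) (q(H, X) = (H + X)*(-3 + X) = (-3 + X)*(H + X))
(u(q(0, -1)) + 7)² = (((-1)² - 3*0 - 3*(-1) + 0*(-1))² + 7)² = ((1 + 0 + 3 + 0)² + 7)² = (4² + 7)² = (16 + 7)² = 23² = 529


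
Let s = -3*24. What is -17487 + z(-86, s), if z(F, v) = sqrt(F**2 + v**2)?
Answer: -17487 + 2*sqrt(3145) ≈ -17375.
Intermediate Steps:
s = -72
-17487 + z(-86, s) = -17487 + sqrt((-86)**2 + (-72)**2) = -17487 + sqrt(7396 + 5184) = -17487 + sqrt(12580) = -17487 + 2*sqrt(3145)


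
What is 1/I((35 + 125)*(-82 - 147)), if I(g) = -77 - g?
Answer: 1/36563 ≈ 2.7350e-5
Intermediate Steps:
1/I((35 + 125)*(-82 - 147)) = 1/(-77 - (35 + 125)*(-82 - 147)) = 1/(-77 - 160*(-229)) = 1/(-77 - 1*(-36640)) = 1/(-77 + 36640) = 1/36563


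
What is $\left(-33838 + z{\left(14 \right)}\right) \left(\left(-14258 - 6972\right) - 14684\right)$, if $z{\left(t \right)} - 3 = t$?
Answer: $1214647394$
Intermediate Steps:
$z{\left(t \right)} = 3 + t$
$\left(-33838 + z{\left(14 \right)}\right) \left(\left(-14258 - 6972\right) - 14684\right) = \left(-33838 + \left(3 + 14\right)\right) \left(\left(-14258 - 6972\right) - 14684\right) = \left(-33838 + 17\right) \left(-21230 - 14684\right) = \left(-33821\right) \left(-35914\right) = 1214647394$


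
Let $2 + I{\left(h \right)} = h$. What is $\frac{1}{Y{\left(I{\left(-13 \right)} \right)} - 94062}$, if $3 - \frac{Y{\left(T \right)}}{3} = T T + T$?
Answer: $- \frac{1}{94683} \approx -1.0562 \cdot 10^{-5}$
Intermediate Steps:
$I{\left(h \right)} = -2 + h$
$Y{\left(T \right)} = 9 - 3 T - 3 T^{2}$ ($Y{\left(T \right)} = 9 - 3 \left(T T + T\right) = 9 - 3 \left(T^{2} + T\right) = 9 - 3 \left(T + T^{2}\right) = 9 - \left(3 T + 3 T^{2}\right) = 9 - 3 T - 3 T^{2}$)
$\frac{1}{Y{\left(I{\left(-13 \right)} \right)} - 94062} = \frac{1}{\left(9 - 3 \left(-2 - 13\right) - 3 \left(-2 - 13\right)^{2}\right) - 94062} = \frac{1}{\left(9 - -45 - 3 \left(-15\right)^{2}\right) - 94062} = \frac{1}{\left(9 + 45 - 675\right) - 94062} = \frac{1}{-621 - 94062} = \frac{1}{-94683} = - \frac{1}{94683}$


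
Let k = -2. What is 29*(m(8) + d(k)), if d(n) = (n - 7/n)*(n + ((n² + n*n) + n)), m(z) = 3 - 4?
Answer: 145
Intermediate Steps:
m(z) = -1
d(n) = (n - 7/n)*(2*n + 2*n²) (d(n) = (n - 7/n)*(n + ((n² + n²) + n)) = (n - 7/n)*(n + (2*n² + n)) = (n - 7/n)*(n + (n + 2*n²)) = (n - 7/n)*(2*n + 2*n²))
29*(m(8) + d(k)) = 29*(-1 + (-14 - 14*(-2) + 2*(-2)² + 2*(-2)³)) = 29*(-1 + (-14 + 28 + 2*4 + 2*(-8))) = 29*(-1 + (-14 + 28 + 8 - 16)) = 29*(-1 + 6) = 29*5 = 145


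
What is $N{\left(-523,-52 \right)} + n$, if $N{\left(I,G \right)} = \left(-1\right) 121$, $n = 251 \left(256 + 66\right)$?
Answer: $80701$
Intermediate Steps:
$n = 80822$ ($n = 251 \cdot 322 = 80822$)
$N{\left(I,G \right)} = -121$
$N{\left(-523,-52 \right)} + n = -121 + 80822 = 80701$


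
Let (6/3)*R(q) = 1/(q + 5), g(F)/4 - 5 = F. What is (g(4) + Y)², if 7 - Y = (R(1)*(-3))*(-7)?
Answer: 27225/16 ≈ 1701.6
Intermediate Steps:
g(F) = 20 + 4*F
R(q) = 1/(2*(5 + q)) (R(q) = 1/(2*(q + 5)) = 1/(2*(5 + q)))
Y = 21/4 (Y = 7 - (1/(2*(5 + 1)))*(-3)*(-7) = 7 - ((½)/6)*(-3)*(-7) = 7 - ((½)*(⅙))*(-3)*(-7) = 7 - (1/12)*(-3)*(-7) = 7 - (-1)*(-7)/4 = 7 - 1*7/4 = 7 - 7/4 = 21/4 ≈ 5.2500)
(g(4) + Y)² = ((20 + 4*4) + 21/4)² = ((20 + 16) + 21/4)² = (36 + 21/4)² = (165/4)² = 27225/16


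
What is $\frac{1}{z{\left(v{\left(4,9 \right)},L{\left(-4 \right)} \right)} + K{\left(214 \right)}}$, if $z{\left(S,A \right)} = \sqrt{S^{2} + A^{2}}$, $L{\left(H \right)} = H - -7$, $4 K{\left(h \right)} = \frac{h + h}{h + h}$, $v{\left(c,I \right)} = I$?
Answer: $- \frac{4}{1439} + \frac{48 \sqrt{10}}{1439} \approx 0.1027$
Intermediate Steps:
$K{\left(h \right)} = \frac{1}{4}$ ($K{\left(h \right)} = \frac{\left(h + h\right) \frac{1}{h + h}}{4} = \frac{2 h \frac{1}{2 h}}{4} = \frac{1}{4} \cdot 1 = \frac{1}{4}$)
$L{\left(H \right)} = 7 + H$ ($L{\left(H \right)} = H + 7 = 7 + H$)
$z{\left(S,A \right)} = \sqrt{A^{2} + S^{2}}$
$\frac{1}{z{\left(v{\left(4,9 \right)},L{\left(-4 \right)} \right)} + K{\left(214 \right)}} = \frac{1}{\sqrt{\left(7 - 4\right)^{2} + 9^{2}} + \frac{1}{4}} = \frac{1}{\sqrt{3^{2} + 81} + \frac{1}{4}} = \frac{1}{\sqrt{9 + 81} + \frac{1}{4}} = \frac{1}{\sqrt{90} + \frac{1}{4}} = \frac{1}{3 \sqrt{10} + \frac{1}{4}} = \frac{1}{\frac{1}{4} + 3 \sqrt{10}}$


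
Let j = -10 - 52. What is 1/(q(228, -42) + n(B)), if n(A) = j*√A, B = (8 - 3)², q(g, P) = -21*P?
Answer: 1/572 ≈ 0.0017483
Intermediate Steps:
j = -62
B = 25 (B = 5² = 25)
n(A) = -62*√A
1/(q(228, -42) + n(B)) = 1/(-21*(-42) - 62*√25) = 1/(882 - 62*5) = 1/(882 - 310) = 1/572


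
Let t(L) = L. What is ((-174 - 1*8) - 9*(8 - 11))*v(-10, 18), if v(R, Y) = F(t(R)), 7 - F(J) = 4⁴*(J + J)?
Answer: -794685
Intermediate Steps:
F(J) = 7 - 512*J (F(J) = 7 - 4⁴*(J + J) = 7 - 256*2*J = 7 - 512*J)
v(R, Y) = 7 - 512*R
((-174 - 1*8) - 9*(8 - 11))*v(-10, 18) = ((-174 - 1*8) - 9*(8 - 11))*(7 - 512*(-10)) = ((-174 - 8) - 9*(-3))*(7 + 5120) = (-182 + 27)*5127 = -155*5127 = -794685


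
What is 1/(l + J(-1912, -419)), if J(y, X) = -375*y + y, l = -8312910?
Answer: -1/7597822 ≈ -1.3162e-7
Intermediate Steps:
J(y, X) = -374*y
1/(l + J(-1912, -419)) = 1/(-8312910 - 374*(-1912)) = 1/(-8312910 + 715088) = 1/(-7597822) = -1/7597822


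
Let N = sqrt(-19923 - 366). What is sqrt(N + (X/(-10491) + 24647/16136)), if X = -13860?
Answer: sqrt(2267526970687342 + 796018284729616*I*sqrt(20289))/28213796 ≈ 8.524 + 8.3552*I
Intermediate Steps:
N = I*sqrt(20289) (N = sqrt(-20289) = I*sqrt(20289) ≈ 142.44*I)
sqrt(N + (X/(-10491) + 24647/16136)) = sqrt(I*sqrt(20289) + (-13860/(-10491) + 24647/16136)) = sqrt(I*sqrt(20289) + (-13860*(-1/10491) + 24647*(1/16136))) = sqrt(I*sqrt(20289) + (4620/3497 + 24647/16136)) = sqrt(I*sqrt(20289) + 160738879/56427592) = sqrt(160738879/56427592 + I*sqrt(20289))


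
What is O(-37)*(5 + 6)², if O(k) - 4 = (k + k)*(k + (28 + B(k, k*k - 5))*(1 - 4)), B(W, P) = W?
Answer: 90024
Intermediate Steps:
O(k) = 4 + 2*k*(-84 - 2*k) (O(k) = 4 + (k + k)*(k + (28 + k)*(1 - 4)) = 4 + (2*k)*(k + (28 + k)*(-3)) = 4 + (2*k)*(k + (-84 - 3*k)) = 4 + (2*k)*(-84 - 2*k) = 4 + 2*k*(-84 - 2*k))
O(-37)*(5 + 6)² = (4 - 168*(-37) - 4*(-37)²)*(5 + 6)² = (4 + 6216 - 4*1369)*11² = (4 + 6216 - 5476)*121 = 744*121 = 90024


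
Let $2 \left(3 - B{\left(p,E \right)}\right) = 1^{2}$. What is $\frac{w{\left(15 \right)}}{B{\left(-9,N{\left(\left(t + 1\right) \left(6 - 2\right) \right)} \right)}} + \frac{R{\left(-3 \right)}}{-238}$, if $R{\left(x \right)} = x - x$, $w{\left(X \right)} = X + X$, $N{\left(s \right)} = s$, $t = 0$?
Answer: $12$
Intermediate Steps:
$w{\left(X \right)} = 2 X$
$B{\left(p,E \right)} = \frac{5}{2}$ ($B{\left(p,E \right)} = 3 - \frac{1^{2}}{2} = 3 - \frac{1}{2} = \frac{5}{2}$)
$R{\left(x \right)} = 0$
$\frac{w{\left(15 \right)}}{B{\left(-9,N{\left(\left(t + 1\right) \left(6 - 2\right) \right)} \right)}} + \frac{R{\left(-3 \right)}}{-238} = \frac{2 \cdot 15}{\frac{5}{2}} + \frac{0}{-238} = 30 \cdot \frac{2}{5} + 0 \left(- \frac{1}{238}\right) = 12 + 0 = 12$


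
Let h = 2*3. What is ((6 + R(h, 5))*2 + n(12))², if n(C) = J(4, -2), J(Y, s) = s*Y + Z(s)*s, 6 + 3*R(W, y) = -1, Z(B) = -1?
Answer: 16/9 ≈ 1.7778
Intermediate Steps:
h = 6
R(W, y) = -7/3 (R(W, y) = -2 + (⅓)*(-1) = -2 - ⅓ = -7/3)
J(Y, s) = -s + Y*s (J(Y, s) = s*Y - s = Y*s - s = -s + Y*s)
n(C) = -6 (n(C) = -2*(-1 + 4) = -2*3 = -6)
((6 + R(h, 5))*2 + n(12))² = ((6 - 7/3)*2 - 6)² = ((11/3)*2 - 6)² = (22/3 - 6)² = (4/3)² = 16/9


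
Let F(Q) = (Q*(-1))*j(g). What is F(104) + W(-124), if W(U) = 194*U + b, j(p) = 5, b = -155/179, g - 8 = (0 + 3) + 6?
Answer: -4399259/179 ≈ -24577.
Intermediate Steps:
g = 17 (g = 8 + ((0 + 3) + 6) = 8 + (3 + 6) = 8 + 9 = 17)
b = -155/179 (b = -155*1/179 = -155/179 ≈ -0.86592)
F(Q) = -5*Q (F(Q) = (Q*(-1))*5 = -Q*5 = -5*Q)
W(U) = -155/179 + 194*U (W(U) = 194*U - 155/179 = -155/179 + 194*U)
F(104) + W(-124) = -5*104 + (-155/179 + 194*(-124)) = -520 + (-155/179 - 24056) = -520 - 4306179/179 = -4399259/179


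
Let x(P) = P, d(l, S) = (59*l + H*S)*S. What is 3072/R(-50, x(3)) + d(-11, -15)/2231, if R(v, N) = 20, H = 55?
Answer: 1823958/11155 ≈ 163.51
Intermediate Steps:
d(l, S) = S*(55*S + 59*l) (d(l, S) = (59*l + 55*S)*S = (55*S + 59*l)*S = S*(55*S + 59*l))
3072/R(-50, x(3)) + d(-11, -15)/2231 = 3072/20 - 15*(55*(-15) + 59*(-11))/2231 = 3072*(1/20) - 15*(-825 - 649)*(1/2231) = 768/5 - 15*(-1474)*(1/2231) = 768/5 + 22110*(1/2231) = 768/5 + 22110/2231 = 1823958/11155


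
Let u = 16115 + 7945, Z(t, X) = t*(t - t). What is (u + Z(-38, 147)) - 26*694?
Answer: 6016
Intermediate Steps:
Z(t, X) = 0 (Z(t, X) = t*0 = 0)
u = 24060
(u + Z(-38, 147)) - 26*694 = (24060 + 0) - 26*694 = 24060 - 18044 = 6016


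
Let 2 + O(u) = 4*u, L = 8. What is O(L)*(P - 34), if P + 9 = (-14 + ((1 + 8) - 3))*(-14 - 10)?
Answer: 4470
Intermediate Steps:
O(u) = -2 + 4*u
P = 183 (P = -9 + (-14 + ((1 + 8) - 3))*(-14 - 10) = -9 + (-14 + (9 - 3))*(-24) = -9 + (-14 + 6)*(-24) = -9 - 8*(-24) = -9 + 192 = 183)
O(L)*(P - 34) = (-2 + 4*8)*(183 - 34) = (-2 + 32)*149 = 30*149 = 4470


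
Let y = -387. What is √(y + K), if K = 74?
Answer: I*√313 ≈ 17.692*I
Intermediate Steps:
√(y + K) = √(-387 + 74) = √(-313) = I*√313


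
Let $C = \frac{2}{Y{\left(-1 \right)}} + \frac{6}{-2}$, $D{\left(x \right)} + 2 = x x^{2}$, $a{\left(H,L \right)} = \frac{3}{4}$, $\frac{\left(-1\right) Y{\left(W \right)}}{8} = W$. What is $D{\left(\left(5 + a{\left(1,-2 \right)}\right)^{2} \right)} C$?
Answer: $- \frac{1628304667}{16384} \approx -99384.0$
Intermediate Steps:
$Y{\left(W \right)} = - 8 W$
$a{\left(H,L \right)} = \frac{3}{4}$ ($a{\left(H,L \right)} = 3 \cdot \frac{1}{4} = \frac{3}{4}$)
$D{\left(x \right)} = -2 + x^{3}$ ($D{\left(x \right)} = -2 + x x^{2} = -2 + x^{3}$)
$C = - \frac{11}{4}$ ($C = \frac{2}{\left(-8\right) \left(-1\right)} + \frac{6}{-2} = \frac{2}{8} + 6 \left(- \frac{1}{2}\right) = 2 \cdot \frac{1}{8} - 3 = \frac{1}{4} - 3 = - \frac{11}{4} \approx -2.75$)
$D{\left(\left(5 + a{\left(1,-2 \right)}\right)^{2} \right)} C = \left(-2 + \left(\left(5 + \frac{3}{4}\right)^{2}\right)^{3}\right) \left(- \frac{11}{4}\right) = \left(-2 + \left(\left(\frac{23}{4}\right)^{2}\right)^{3}\right) \left(- \frac{11}{4}\right) = \left(-2 + \left(\frac{529}{16}\right)^{3}\right) \left(- \frac{11}{4}\right) = \left(-2 + \frac{148035889}{4096}\right) \left(- \frac{11}{4}\right) = \frac{148027697}{4096} \left(- \frac{11}{4}\right) = - \frac{1628304667}{16384}$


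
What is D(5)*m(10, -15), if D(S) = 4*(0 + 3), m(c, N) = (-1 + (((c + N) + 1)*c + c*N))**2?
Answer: 437772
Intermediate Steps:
m(c, N) = (-1 + N*c + c*(1 + N + c))**2 (m(c, N) = (-1 + (((N + c) + 1)*c + N*c))**2 = (-1 + ((1 + N + c)*c + N*c))**2 = (-1 + (c*(1 + N + c) + N*c))**2 = (-1 + (N*c + c*(1 + N + c)))**2 = (-1 + N*c + c*(1 + N + c))**2)
D(S) = 12 (D(S) = 4*3 = 12)
D(5)*m(10, -15) = 12*(-1 + 10 + 10**2 + 2*(-15)*10)**2 = 12*(-1 + 10 + 100 - 300)**2 = 12*(-191)**2 = 12*36481 = 437772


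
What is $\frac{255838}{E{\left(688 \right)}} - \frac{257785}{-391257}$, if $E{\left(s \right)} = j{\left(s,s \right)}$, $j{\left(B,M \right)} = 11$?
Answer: $\frac{211630537}{9099} \approx 23259.0$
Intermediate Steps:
$E{\left(s \right)} = 11$
$\frac{255838}{E{\left(688 \right)}} - \frac{257785}{-391257} = \frac{255838}{11} - \frac{257785}{-391257} = 255838 \cdot \frac{1}{11} - - \frac{5995}{9099} = 23258 + \frac{5995}{9099} = \frac{211630537}{9099}$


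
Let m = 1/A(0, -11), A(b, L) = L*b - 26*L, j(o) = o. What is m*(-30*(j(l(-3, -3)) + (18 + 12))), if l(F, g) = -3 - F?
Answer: -450/143 ≈ -3.1469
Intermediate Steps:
A(b, L) = -26*L + L*b
m = 1/286 (m = 1/(-11*(-26 + 0)) = 1/(-11*(-26)) = 1/286 ≈ 0.0034965)
m*(-30*(j(l(-3, -3)) + (18 + 12))) = (-30*((-3 - 1*(-3)) + (18 + 12)))/286 = (-30*((-3 + 3) + 30))/286 = (-30*(0 + 30))/286 = (-30*30)/286 = (1/286)*(-900) = -450/143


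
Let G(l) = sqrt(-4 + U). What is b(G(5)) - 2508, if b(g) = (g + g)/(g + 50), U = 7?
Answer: -6262482/2497 + 100*sqrt(3)/2497 ≈ -2507.9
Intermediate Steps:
G(l) = sqrt(3) (G(l) = sqrt(-4 + 7) = sqrt(3))
b(g) = 2*g/(50 + g) (b(g) = (2*g)/(50 + g) = 2*g/(50 + g))
b(G(5)) - 2508 = 2*sqrt(3)/(50 + sqrt(3)) - 2508 = -2508 + 2*sqrt(3)/(50 + sqrt(3))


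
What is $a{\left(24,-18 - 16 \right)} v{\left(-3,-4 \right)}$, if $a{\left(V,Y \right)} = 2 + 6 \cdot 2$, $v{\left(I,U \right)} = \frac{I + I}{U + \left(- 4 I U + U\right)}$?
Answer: $\frac{3}{2} \approx 1.5$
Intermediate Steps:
$v{\left(I,U \right)} = \frac{2 I}{2 U - 4 I U}$ ($v{\left(I,U \right)} = \frac{2 I}{U - \left(- U + 4 I U\right)} = \frac{2 I}{2 U - 4 I U}$)
$a{\left(V,Y \right)} = 14$ ($a{\left(V,Y \right)} = 2 + 12 = 14$)
$a{\left(24,-18 - 16 \right)} v{\left(-3,-4 \right)} = 14 \left(\left(-1\right) \left(-3\right) \frac{1}{-4} \frac{1}{-1 + 2 \left(-3\right)}\right) = 14 \left(\left(-1\right) \left(-3\right) \left(- \frac{1}{4}\right) \frac{1}{-1 - 6}\right) = 14 \left(\left(-1\right) \left(-3\right) \left(- \frac{1}{4}\right) \frac{1}{-7}\right) = 14 \left(\left(-1\right) \left(-3\right) \left(- \frac{1}{4}\right) \left(- \frac{1}{7}\right)\right) = 14 \cdot \frac{3}{28} = \frac{3}{2}$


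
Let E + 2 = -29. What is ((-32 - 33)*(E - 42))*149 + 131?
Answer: 707136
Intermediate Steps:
E = -31 (E = -2 - 29 = -31)
((-32 - 33)*(E - 42))*149 + 131 = ((-32 - 33)*(-31 - 42))*149 + 131 = -65*(-73)*149 + 131 = 4745*149 + 131 = 707005 + 131 = 707136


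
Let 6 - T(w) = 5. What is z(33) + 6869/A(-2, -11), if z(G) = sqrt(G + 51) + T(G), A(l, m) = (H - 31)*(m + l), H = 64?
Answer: -6440/429 + 2*sqrt(21) ≈ -5.8465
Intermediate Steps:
T(w) = 1 (T(w) = 6 - 1*5 = 6 - 5 = 1)
A(l, m) = 33*l + 33*m (A(l, m) = (64 - 31)*(m + l) = 33*(l + m) = 33*l + 33*m)
z(G) = 1 + sqrt(51 + G) (z(G) = sqrt(G + 51) + 1 = sqrt(51 + G) + 1 = 1 + sqrt(51 + G))
z(33) + 6869/A(-2, -11) = (1 + sqrt(51 + 33)) + 6869/(33*(-2) + 33*(-11)) = (1 + sqrt(84)) + 6869/(-66 - 363) = (1 + 2*sqrt(21)) + 6869/(-429) = (1 + 2*sqrt(21)) + 6869*(-1/429) = (1 + 2*sqrt(21)) - 6869/429 = -6440/429 + 2*sqrt(21)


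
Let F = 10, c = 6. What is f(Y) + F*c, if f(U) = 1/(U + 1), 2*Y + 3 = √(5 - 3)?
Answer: 62 + 2*√2 ≈ 64.828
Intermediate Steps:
Y = -3/2 + √2/2 (Y = -3/2 + √(5 - 3)/2 = -3/2 + √2/2 ≈ -0.79289)
f(U) = 1/(1 + U)
f(Y) + F*c = 1/(1 + (-3/2 + √2/2)) + 10*6 = 1/(-½ + √2/2) + 60 = 60 + 1/(-½ + √2/2)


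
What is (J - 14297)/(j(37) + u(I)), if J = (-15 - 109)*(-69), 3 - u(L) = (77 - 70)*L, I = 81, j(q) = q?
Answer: 5741/527 ≈ 10.894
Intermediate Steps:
u(L) = 3 - 7*L (u(L) = 3 - (77 - 70)*L = 3 - 7*L)
J = 8556 (J = -124*(-69) = 8556)
(J - 14297)/(j(37) + u(I)) = (8556 - 14297)/(37 + (3 - 7*81)) = -5741/(37 + (3 - 567)) = -5741/(37 - 564) = -5741/(-527) = -5741*(-1/527) = 5741/527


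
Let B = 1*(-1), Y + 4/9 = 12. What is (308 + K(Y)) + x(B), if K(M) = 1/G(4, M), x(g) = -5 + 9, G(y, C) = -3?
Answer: 935/3 ≈ 311.67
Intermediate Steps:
Y = 104/9 (Y = -4/9 + 12 = 104/9 ≈ 11.556)
B = -1
x(g) = 4
K(M) = -⅓ (K(M) = 1/(-3) = -⅓)
(308 + K(Y)) + x(B) = (308 - ⅓) + 4 = 923/3 + 4 = 935/3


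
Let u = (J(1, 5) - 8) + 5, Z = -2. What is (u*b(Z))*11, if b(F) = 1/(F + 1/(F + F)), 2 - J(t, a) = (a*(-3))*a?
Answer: -3256/9 ≈ -361.78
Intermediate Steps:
J(t, a) = 2 + 3*a**2 (J(t, a) = 2 - a*(-3)*a = 2 - (-3*a)*a = 2 - (-3)*a**2 = 2 + 3*a**2)
b(F) = 1/(F + 1/(2*F))
u = 74 (u = ((2 + 3*5**2) - 8) + 5 = ((2 + 3*25) - 8) + 5 = ((2 + 75) - 8) + 5 = (77 - 8) + 5 = 69 + 5 = 74)
(u*b(Z))*11 = (74*(2*(-2)/(1 + 2*(-2)**2)))*11 = (74*(2*(-2)/(1 + 2*4)))*11 = (74*(2*(-2)/(1 + 8)))*11 = (74*(2*(-2)/9))*11 = (74*(2*(-2)*(1/9)))*11 = (74*(-4/9))*11 = -296/9*11 = -3256/9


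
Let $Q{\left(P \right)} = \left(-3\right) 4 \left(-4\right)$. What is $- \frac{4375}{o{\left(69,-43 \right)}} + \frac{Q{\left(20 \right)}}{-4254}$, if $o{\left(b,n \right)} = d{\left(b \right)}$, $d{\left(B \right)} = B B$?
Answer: $- \frac{3139963}{3375549} \approx -0.93021$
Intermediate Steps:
$d{\left(B \right)} = B^{2}$
$Q{\left(P \right)} = 48$ ($Q{\left(P \right)} = \left(-12\right) \left(-4\right) = 48$)
$o{\left(b,n \right)} = b^{2}$
$- \frac{4375}{o{\left(69,-43 \right)}} + \frac{Q{\left(20 \right)}}{-4254} = - \frac{4375}{69^{2}} + \frac{48}{-4254} = - \frac{4375}{4761} + 48 \left(- \frac{1}{4254}\right) = \left(-4375\right) \frac{1}{4761} - \frac{8}{709} = - \frac{4375}{4761} - \frac{8}{709} = - \frac{3139963}{3375549}$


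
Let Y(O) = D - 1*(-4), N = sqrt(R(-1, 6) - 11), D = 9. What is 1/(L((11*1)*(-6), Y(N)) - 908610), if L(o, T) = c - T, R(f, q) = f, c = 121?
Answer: -1/908502 ≈ -1.1007e-6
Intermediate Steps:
N = 2*I*sqrt(3) (N = sqrt(-1 - 11) = sqrt(-12) = 2*I*sqrt(3) ≈ 3.4641*I)
Y(O) = 13 (Y(O) = 9 - 1*(-4) = 9 + 4 = 13)
L(o, T) = 121 - T
1/(L((11*1)*(-6), Y(N)) - 908610) = 1/((121 - 1*13) - 908610) = 1/((121 - 13) - 908610) = 1/(108 - 908610) = 1/(-908502) = -1/908502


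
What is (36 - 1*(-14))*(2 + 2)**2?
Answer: 800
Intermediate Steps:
(36 - 1*(-14))*(2 + 2)**2 = (36 + 14)*4**2 = 50*16 = 800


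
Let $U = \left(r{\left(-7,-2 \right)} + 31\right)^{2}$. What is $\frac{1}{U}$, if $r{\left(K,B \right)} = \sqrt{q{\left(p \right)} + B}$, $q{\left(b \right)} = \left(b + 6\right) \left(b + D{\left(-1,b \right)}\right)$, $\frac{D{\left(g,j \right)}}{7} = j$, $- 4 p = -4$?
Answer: $\frac{1015}{822649} - \frac{186 \sqrt{6}}{822649} \approx 0.00067999$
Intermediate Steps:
$p = 1$ ($p = \left(- \frac{1}{4}\right) \left(-4\right) = 1$)
$D{\left(g,j \right)} = 7 j$
$q{\left(b \right)} = 8 b \left(6 + b\right)$ ($q{\left(b \right)} = \left(b + 6\right) \left(b + 7 b\right) = \left(6 + b\right) 8 b = 8 b \left(6 + b\right)$)
$r{\left(K,B \right)} = \sqrt{56 + B}$ ($r{\left(K,B \right)} = \sqrt{8 \cdot 1 \left(6 + 1\right) + B} = \sqrt{8 \cdot 1 \cdot 7 + B} = \sqrt{56 + B}$)
$U = \left(31 + 3 \sqrt{6}\right)^{2}$ ($U = \left(\sqrt{56 - 2} + 31\right)^{2} = \left(\sqrt{54} + 31\right)^{2} = \left(3 \sqrt{6} + 31\right)^{2} = \left(31 + 3 \sqrt{6}\right)^{2} \approx 1470.6$)
$\frac{1}{U} = \frac{1}{1015 + 186 \sqrt{6}}$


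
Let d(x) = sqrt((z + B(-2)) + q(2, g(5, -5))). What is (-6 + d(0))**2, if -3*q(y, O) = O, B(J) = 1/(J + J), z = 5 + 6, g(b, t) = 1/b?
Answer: (180 - sqrt(9615))**2/900 ≈ 7.4609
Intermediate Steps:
g(b, t) = 1/b
z = 11
B(J) = 1/(2*J)
q(y, O) = -O/3
d(x) = sqrt(9615)/30 (d(x) = sqrt((11 + (1/2)/(-2)) - 1/3/5) = sqrt((11 + (1/2)*(-1/2)) - 1/3*1/5) = sqrt((11 - 1/4) - 1/15) = sqrt(43/4 - 1/15) = sqrt(641/60) = sqrt(9615)/30)
(-6 + d(0))**2 = (-6 + sqrt(9615)/30)**2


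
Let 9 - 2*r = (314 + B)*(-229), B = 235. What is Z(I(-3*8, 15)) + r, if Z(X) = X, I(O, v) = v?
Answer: 62880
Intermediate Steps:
r = 62865 (r = 9/2 - (314 + 235)*(-229)/2 = 9/2 - 549*(-229)/2 = 9/2 - 1/2*(-125721) = 9/2 + 125721/2 = 62865)
Z(I(-3*8, 15)) + r = 15 + 62865 = 62880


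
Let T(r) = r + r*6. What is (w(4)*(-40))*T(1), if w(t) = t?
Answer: -1120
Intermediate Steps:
T(r) = 7*r (T(r) = r + 6*r = 7*r)
(w(4)*(-40))*T(1) = (4*(-40))*(7*1) = -160*7 = -1120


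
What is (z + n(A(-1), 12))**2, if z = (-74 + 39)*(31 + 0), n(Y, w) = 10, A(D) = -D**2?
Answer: 1155625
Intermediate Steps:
z = -1085 (z = -35*31 = -1085)
(z + n(A(-1), 12))**2 = (-1085 + 10)**2 = (-1075)**2 = 1155625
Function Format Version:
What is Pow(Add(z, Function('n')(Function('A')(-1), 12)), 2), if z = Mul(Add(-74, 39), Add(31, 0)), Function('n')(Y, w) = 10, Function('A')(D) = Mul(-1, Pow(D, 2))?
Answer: 1155625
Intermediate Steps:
z = -1085 (z = Mul(-35, 31) = -1085)
Pow(Add(z, Function('n')(Function('A')(-1), 12)), 2) = Pow(Add(-1085, 10), 2) = Pow(-1075, 2) = 1155625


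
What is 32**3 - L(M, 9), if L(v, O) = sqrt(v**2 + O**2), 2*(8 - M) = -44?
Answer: 32768 - 3*sqrt(109) ≈ 32737.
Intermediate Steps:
M = 30 (M = 8 - 1/2*(-44) = 8 + 22 = 30)
L(v, O) = sqrt(O**2 + v**2)
32**3 - L(M, 9) = 32**3 - sqrt(9**2 + 30**2) = 32768 - sqrt(81 + 900) = 32768 - sqrt(981) = 32768 - 3*sqrt(109)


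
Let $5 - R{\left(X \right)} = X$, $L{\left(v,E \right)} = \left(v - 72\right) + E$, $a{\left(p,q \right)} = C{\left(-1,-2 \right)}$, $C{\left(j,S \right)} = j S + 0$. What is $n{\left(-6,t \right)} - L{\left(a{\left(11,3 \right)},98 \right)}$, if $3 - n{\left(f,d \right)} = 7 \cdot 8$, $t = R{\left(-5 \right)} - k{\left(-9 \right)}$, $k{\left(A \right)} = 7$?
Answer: $-81$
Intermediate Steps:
$C{\left(j,S \right)} = S j$ ($C{\left(j,S \right)} = S j + 0 = S j$)
$a{\left(p,q \right)} = 2$ ($a{\left(p,q \right)} = \left(-2\right) \left(-1\right) = 2$)
$L{\left(v,E \right)} = -72 + E + v$ ($L{\left(v,E \right)} = \left(-72 + v\right) + E = -72 + E + v$)
$R{\left(X \right)} = 5 - X$
$t = 3$ ($t = \left(5 - -5\right) - 7 = \left(5 + 5\right) - 7 = 10 - 7 = 3$)
$n{\left(f,d \right)} = -53$ ($n{\left(f,d \right)} = 3 - 7 \cdot 8 = 3 - 56 = -53$)
$n{\left(-6,t \right)} - L{\left(a{\left(11,3 \right)},98 \right)} = -53 - \left(-72 + 98 + 2\right) = -53 - 28 = -81$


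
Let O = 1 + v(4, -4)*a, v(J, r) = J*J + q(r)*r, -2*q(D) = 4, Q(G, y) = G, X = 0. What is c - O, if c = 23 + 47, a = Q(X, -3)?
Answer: 69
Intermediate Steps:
q(D) = -2 (q(D) = -½*4 = -2)
a = 0
v(J, r) = J² - 2*r (v(J, r) = J*J - 2*r = J² - 2*r)
c = 70
O = 1 (O = 1 + (4² - 2*(-4))*0 = 1 + (16 + 8)*0 = 1 + 24*0 = 1 + 0 = 1)
c - O = 70 - 1*1 = 70 - 1 = 69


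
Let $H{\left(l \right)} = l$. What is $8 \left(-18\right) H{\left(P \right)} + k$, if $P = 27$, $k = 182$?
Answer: $-3706$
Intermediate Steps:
$8 \left(-18\right) H{\left(P \right)} + k = 8 \left(-18\right) 27 + 182 = \left(-144\right) 27 + 182 = -3888 + 182 = -3706$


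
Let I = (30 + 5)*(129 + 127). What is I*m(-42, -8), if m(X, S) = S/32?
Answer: -2240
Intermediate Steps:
m(X, S) = S/32 (m(X, S) = S*(1/32) = S/32)
I = 8960 (I = 35*256 = 8960)
I*m(-42, -8) = 8960*((1/32)*(-8)) = 8960*(-1/4) = -2240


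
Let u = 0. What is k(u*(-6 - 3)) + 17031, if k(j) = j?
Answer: 17031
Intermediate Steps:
k(u*(-6 - 3)) + 17031 = 0*(-6 - 3) + 17031 = 0*(-9) + 17031 = 0 + 17031 = 17031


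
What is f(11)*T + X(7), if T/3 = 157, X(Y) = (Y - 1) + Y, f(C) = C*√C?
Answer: 13 + 5181*√11 ≈ 17196.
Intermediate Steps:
f(C) = C^(3/2)
X(Y) = -1 + 2*Y (X(Y) = (-1 + Y) + Y = -1 + 2*Y)
T = 471 (T = 3*157 = 471)
f(11)*T + X(7) = 11^(3/2)*471 + (-1 + 2*7) = (11*√11)*471 + (-1 + 14) = 5181*√11 + 13 = 13 + 5181*√11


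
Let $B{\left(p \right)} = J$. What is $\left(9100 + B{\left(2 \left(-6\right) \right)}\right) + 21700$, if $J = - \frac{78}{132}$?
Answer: $\frac{677587}{22} \approx 30799.0$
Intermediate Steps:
$J = - \frac{13}{22}$ ($J = \left(-78\right) \frac{1}{132} = - \frac{13}{22} \approx -0.59091$)
$B{\left(p \right)} = - \frac{13}{22}$
$\left(9100 + B{\left(2 \left(-6\right) \right)}\right) + 21700 = \left(9100 - \frac{13}{22}\right) + 21700 = \frac{200187}{22} + 21700 = \frac{677587}{22}$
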